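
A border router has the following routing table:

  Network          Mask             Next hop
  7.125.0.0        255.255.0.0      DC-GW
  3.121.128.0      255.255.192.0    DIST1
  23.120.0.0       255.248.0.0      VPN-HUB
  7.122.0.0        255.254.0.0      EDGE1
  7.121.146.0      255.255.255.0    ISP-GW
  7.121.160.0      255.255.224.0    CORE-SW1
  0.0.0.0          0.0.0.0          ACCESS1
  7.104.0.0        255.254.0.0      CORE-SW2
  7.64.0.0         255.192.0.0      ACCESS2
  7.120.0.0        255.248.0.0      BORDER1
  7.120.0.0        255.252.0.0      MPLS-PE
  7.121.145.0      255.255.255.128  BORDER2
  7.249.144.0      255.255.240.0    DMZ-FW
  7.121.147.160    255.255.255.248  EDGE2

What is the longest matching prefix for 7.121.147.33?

7.120.0.0/14

Entries matching 7.121.147.33:
  0.0.0.0/0 (default, matches everything)
  7.64.0.0/10 (7.64.0.0 - 7.127.255.255)
  7.120.0.0/13 (7.120.0.0 - 7.127.255.255)
  7.120.0.0/14 (7.120.0.0 - 7.123.255.255)
Most specific is 7.120.0.0/14.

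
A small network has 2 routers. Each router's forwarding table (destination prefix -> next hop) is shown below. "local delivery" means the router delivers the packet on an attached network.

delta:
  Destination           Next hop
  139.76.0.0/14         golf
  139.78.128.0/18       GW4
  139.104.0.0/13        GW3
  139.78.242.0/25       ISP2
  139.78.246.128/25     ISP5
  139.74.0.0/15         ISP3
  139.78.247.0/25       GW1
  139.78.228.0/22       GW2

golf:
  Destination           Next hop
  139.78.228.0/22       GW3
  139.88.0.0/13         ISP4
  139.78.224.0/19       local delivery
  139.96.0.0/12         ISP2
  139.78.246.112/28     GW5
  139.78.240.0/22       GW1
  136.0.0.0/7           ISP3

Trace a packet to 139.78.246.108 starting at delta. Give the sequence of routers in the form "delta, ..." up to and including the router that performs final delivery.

delta, golf

At delta: longest match for 139.78.246.108 is 139.76.0.0/14 -> golf
At golf: longest match for 139.78.246.108 is 139.78.224.0/19 -> local delivery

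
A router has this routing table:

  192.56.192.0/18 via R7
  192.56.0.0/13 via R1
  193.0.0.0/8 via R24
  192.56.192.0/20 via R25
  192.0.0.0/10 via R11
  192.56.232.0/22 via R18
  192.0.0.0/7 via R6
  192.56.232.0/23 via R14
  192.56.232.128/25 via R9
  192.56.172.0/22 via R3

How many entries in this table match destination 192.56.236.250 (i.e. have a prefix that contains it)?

4

Prefixes containing 192.56.236.250:
  192.0.0.0/7 (192.0.0.0 - 193.255.255.255)
  192.0.0.0/10 (192.0.0.0 - 192.63.255.255)
  192.56.0.0/13 (192.56.0.0 - 192.63.255.255)
  192.56.192.0/18 (192.56.192.0 - 192.56.255.255)
Total matching entries: 4.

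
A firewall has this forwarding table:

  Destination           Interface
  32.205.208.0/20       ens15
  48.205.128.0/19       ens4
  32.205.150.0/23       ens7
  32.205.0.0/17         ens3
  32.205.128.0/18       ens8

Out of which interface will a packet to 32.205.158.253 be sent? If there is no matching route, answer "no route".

ens8

Routes whose prefix contains 32.205.158.253:
  32.205.128.0/18 (32.205.128.0 - 32.205.191.255) -> ens8
More-specific entries that do NOT match:
  32.205.150.0/23 (32.205.150.0 - 32.205.151.255) does not contain 32.205.158.253
  32.205.208.0/20 (32.205.208.0 - 32.205.223.255) does not contain 32.205.158.253
  48.205.128.0/19 (48.205.128.0 - 48.205.159.255) does not contain 32.205.158.253
Longest matching prefix is /18 -> interface ens8.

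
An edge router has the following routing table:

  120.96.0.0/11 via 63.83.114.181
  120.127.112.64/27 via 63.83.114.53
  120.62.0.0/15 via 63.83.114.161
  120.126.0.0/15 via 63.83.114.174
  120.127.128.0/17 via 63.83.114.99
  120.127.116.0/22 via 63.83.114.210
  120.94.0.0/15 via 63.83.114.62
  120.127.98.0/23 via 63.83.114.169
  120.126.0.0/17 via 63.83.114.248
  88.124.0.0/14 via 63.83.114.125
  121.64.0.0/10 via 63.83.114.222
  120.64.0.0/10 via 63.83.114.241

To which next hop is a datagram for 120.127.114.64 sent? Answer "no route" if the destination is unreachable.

63.83.114.174

Routes whose prefix contains 120.127.114.64:
  120.64.0.0/10 (120.64.0.0 - 120.127.255.255) -> 63.83.114.241
  120.96.0.0/11 (120.96.0.0 - 120.127.255.255) -> 63.83.114.181
  120.126.0.0/15 (120.126.0.0 - 120.127.255.255) -> 63.83.114.174
More-specific entries that do NOT match:
  120.127.112.64/27 (120.127.112.64 - 120.127.112.95) does not contain 120.127.114.64
  120.127.98.0/23 (120.127.98.0 - 120.127.99.255) does not contain 120.127.114.64
  120.127.116.0/22 (120.127.116.0 - 120.127.119.255) does not contain 120.127.114.64
  120.127.128.0/17 (120.127.128.0 - 120.127.255.255) does not contain 120.127.114.64
  120.126.0.0/17 (120.126.0.0 - 120.126.127.255) does not contain 120.127.114.64
Longest matching prefix is /15 -> next hop 63.83.114.174.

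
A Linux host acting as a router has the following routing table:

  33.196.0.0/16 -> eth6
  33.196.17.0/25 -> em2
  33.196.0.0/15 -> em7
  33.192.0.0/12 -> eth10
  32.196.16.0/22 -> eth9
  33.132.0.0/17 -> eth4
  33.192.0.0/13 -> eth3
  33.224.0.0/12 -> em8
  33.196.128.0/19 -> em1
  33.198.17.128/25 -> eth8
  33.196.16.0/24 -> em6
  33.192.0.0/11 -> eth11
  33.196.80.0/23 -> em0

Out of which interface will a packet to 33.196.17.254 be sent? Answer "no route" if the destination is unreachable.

Routes whose prefix contains 33.196.17.254:
  33.192.0.0/11 (33.192.0.0 - 33.223.255.255) -> eth11
  33.192.0.0/12 (33.192.0.0 - 33.207.255.255) -> eth10
  33.192.0.0/13 (33.192.0.0 - 33.199.255.255) -> eth3
  33.196.0.0/15 (33.196.0.0 - 33.197.255.255) -> em7
  33.196.0.0/16 (33.196.0.0 - 33.196.255.255) -> eth6
More-specific entries that do NOT match:
  33.196.17.0/25 (33.196.17.0 - 33.196.17.127) does not contain 33.196.17.254
  33.198.17.128/25 (33.198.17.128 - 33.198.17.255) does not contain 33.196.17.254
  33.196.16.0/24 (33.196.16.0 - 33.196.16.255) does not contain 33.196.17.254
  33.196.80.0/23 (33.196.80.0 - 33.196.81.255) does not contain 33.196.17.254
  32.196.16.0/22 (32.196.16.0 - 32.196.19.255) does not contain 33.196.17.254
  33.196.128.0/19 (33.196.128.0 - 33.196.159.255) does not contain 33.196.17.254
  33.132.0.0/17 (33.132.0.0 - 33.132.127.255) does not contain 33.196.17.254
Longest matching prefix is /16 -> interface eth6.

eth6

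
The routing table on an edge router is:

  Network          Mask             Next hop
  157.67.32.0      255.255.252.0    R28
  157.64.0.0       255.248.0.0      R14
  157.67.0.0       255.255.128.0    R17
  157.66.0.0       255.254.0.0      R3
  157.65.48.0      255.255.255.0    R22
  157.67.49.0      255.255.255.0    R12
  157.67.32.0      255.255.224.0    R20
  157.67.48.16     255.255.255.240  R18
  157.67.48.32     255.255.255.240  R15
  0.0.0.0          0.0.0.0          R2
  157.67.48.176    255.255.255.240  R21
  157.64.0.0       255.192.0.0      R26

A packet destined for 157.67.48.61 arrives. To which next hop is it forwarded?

Routes whose prefix contains 157.67.48.61:
  0.0.0.0/0 (default, matches everything) -> R2
  157.64.0.0/10 (157.64.0.0 - 157.127.255.255) -> R26
  157.64.0.0/13 (157.64.0.0 - 157.71.255.255) -> R14
  157.66.0.0/15 (157.66.0.0 - 157.67.255.255) -> R3
  157.67.0.0/17 (157.67.0.0 - 157.67.127.255) -> R17
  157.67.32.0/19 (157.67.32.0 - 157.67.63.255) -> R20
More-specific entries that do NOT match:
  157.67.48.16/28 (157.67.48.16 - 157.67.48.31) does not contain 157.67.48.61
  157.67.48.32/28 (157.67.48.32 - 157.67.48.47) does not contain 157.67.48.61
  157.67.48.176/28 (157.67.48.176 - 157.67.48.191) does not contain 157.67.48.61
  157.65.48.0/24 (157.65.48.0 - 157.65.48.255) does not contain 157.67.48.61
  157.67.49.0/24 (157.67.49.0 - 157.67.49.255) does not contain 157.67.48.61
  157.67.32.0/22 (157.67.32.0 - 157.67.35.255) does not contain 157.67.48.61
Longest matching prefix is /19 -> next hop R20.

R20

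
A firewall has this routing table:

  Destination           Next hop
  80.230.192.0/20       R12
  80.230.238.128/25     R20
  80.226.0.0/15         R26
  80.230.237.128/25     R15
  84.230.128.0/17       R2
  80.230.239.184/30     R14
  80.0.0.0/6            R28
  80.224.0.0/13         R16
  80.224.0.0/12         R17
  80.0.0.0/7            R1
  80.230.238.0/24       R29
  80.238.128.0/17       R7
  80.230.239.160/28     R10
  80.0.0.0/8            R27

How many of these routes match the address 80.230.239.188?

5

Prefixes containing 80.230.239.188:
  80.0.0.0/6 (80.0.0.0 - 83.255.255.255)
  80.0.0.0/7 (80.0.0.0 - 81.255.255.255)
  80.0.0.0/8 (80.0.0.0 - 80.255.255.255)
  80.224.0.0/12 (80.224.0.0 - 80.239.255.255)
  80.224.0.0/13 (80.224.0.0 - 80.231.255.255)
Total matching entries: 5.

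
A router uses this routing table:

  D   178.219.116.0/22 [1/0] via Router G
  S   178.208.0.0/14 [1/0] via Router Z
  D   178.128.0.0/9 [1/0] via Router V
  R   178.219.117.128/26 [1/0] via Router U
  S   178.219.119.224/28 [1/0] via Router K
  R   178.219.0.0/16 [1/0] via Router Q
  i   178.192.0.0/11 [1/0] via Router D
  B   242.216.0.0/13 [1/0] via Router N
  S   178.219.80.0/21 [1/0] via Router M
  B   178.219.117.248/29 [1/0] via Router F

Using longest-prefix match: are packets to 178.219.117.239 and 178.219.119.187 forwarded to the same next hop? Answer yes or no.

178.219.117.239: longest match 178.219.116.0/22 -> Router G
178.219.119.187: longest match 178.219.116.0/22 -> Router G

yes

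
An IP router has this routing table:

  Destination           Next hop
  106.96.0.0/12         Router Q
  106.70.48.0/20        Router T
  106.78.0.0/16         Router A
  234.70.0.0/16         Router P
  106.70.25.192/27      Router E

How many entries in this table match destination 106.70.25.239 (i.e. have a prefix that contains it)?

No listed prefix contains 106.70.25.239.
Total matching entries: 0.

0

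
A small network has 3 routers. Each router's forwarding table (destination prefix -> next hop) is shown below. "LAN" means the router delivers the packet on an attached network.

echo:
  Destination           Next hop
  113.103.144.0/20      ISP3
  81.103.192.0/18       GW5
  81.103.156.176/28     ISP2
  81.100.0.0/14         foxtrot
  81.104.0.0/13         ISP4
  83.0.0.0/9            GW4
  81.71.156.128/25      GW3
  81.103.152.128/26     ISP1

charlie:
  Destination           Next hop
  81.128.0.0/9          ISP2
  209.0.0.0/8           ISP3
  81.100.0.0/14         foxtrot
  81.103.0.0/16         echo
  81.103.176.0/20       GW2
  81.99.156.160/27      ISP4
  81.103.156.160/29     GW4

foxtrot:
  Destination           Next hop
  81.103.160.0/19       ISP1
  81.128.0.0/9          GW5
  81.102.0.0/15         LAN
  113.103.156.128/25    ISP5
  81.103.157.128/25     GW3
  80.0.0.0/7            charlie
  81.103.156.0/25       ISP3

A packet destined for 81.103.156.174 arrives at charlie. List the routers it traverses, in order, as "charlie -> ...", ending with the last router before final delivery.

charlie -> echo -> foxtrot

At charlie: longest match for 81.103.156.174 is 81.103.0.0/16 -> echo
At echo: longest match for 81.103.156.174 is 81.100.0.0/14 -> foxtrot
At foxtrot: longest match for 81.103.156.174 is 81.102.0.0/15 -> LAN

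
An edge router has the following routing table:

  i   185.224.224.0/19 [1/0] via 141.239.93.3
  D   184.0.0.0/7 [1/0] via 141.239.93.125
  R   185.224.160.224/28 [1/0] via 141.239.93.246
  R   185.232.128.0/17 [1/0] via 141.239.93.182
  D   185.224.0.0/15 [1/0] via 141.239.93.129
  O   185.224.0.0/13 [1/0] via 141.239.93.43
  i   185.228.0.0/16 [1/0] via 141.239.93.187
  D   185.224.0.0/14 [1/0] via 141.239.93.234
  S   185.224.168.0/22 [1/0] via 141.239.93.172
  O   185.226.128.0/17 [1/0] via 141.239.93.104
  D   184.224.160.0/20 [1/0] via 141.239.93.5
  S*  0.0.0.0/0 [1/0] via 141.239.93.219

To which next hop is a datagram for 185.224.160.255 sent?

Routes whose prefix contains 185.224.160.255:
  0.0.0.0/0 (default, matches everything) -> 141.239.93.219
  184.0.0.0/7 (184.0.0.0 - 185.255.255.255) -> 141.239.93.125
  185.224.0.0/13 (185.224.0.0 - 185.231.255.255) -> 141.239.93.43
  185.224.0.0/14 (185.224.0.0 - 185.227.255.255) -> 141.239.93.234
  185.224.0.0/15 (185.224.0.0 - 185.225.255.255) -> 141.239.93.129
More-specific entries that do NOT match:
  185.224.160.224/28 (185.224.160.224 - 185.224.160.239) does not contain 185.224.160.255
  185.224.168.0/22 (185.224.168.0 - 185.224.171.255) does not contain 185.224.160.255
  184.224.160.0/20 (184.224.160.0 - 184.224.175.255) does not contain 185.224.160.255
  185.224.224.0/19 (185.224.224.0 - 185.224.255.255) does not contain 185.224.160.255
  185.232.128.0/17 (185.232.128.0 - 185.232.255.255) does not contain 185.224.160.255
  185.226.128.0/17 (185.226.128.0 - 185.226.255.255) does not contain 185.224.160.255
  185.228.0.0/16 (185.228.0.0 - 185.228.255.255) does not contain 185.224.160.255
Longest matching prefix is /15 -> next hop 141.239.93.129.

141.239.93.129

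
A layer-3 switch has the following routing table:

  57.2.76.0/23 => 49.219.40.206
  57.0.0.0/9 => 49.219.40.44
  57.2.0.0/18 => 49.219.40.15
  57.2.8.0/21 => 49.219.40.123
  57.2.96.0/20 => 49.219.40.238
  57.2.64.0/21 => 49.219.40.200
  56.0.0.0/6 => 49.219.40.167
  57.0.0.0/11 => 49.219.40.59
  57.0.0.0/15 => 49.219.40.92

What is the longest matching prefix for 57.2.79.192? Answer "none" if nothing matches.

57.0.0.0/11

Entries matching 57.2.79.192:
  56.0.0.0/6 (56.0.0.0 - 59.255.255.255)
  57.0.0.0/9 (57.0.0.0 - 57.127.255.255)
  57.0.0.0/11 (57.0.0.0 - 57.31.255.255)
Most specific is 57.0.0.0/11.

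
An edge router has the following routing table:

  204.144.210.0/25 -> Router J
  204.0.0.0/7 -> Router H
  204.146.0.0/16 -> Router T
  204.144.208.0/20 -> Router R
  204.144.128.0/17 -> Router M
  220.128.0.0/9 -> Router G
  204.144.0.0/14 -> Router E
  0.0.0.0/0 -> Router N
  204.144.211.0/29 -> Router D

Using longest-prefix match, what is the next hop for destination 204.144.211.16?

Router R

Routes whose prefix contains 204.144.211.16:
  0.0.0.0/0 (default, matches everything) -> Router N
  204.0.0.0/7 (204.0.0.0 - 205.255.255.255) -> Router H
  204.144.0.0/14 (204.144.0.0 - 204.147.255.255) -> Router E
  204.144.128.0/17 (204.144.128.0 - 204.144.255.255) -> Router M
  204.144.208.0/20 (204.144.208.0 - 204.144.223.255) -> Router R
More-specific entries that do NOT match:
  204.144.211.0/29 (204.144.211.0 - 204.144.211.7) does not contain 204.144.211.16
  204.144.210.0/25 (204.144.210.0 - 204.144.210.127) does not contain 204.144.211.16
Longest matching prefix is /20 -> next hop Router R.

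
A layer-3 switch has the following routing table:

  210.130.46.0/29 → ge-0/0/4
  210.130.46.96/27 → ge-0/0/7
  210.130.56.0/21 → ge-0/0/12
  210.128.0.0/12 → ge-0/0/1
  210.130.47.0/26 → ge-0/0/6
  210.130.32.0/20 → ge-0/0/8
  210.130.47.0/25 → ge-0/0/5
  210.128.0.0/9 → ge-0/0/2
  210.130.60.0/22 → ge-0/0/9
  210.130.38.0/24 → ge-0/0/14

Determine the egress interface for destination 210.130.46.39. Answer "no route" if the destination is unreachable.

Routes whose prefix contains 210.130.46.39:
  210.128.0.0/9 (210.128.0.0 - 210.255.255.255) -> ge-0/0/2
  210.128.0.0/12 (210.128.0.0 - 210.143.255.255) -> ge-0/0/1
  210.130.32.0/20 (210.130.32.0 - 210.130.47.255) -> ge-0/0/8
More-specific entries that do NOT match:
  210.130.46.0/29 (210.130.46.0 - 210.130.46.7) does not contain 210.130.46.39
  210.130.46.96/27 (210.130.46.96 - 210.130.46.127) does not contain 210.130.46.39
  210.130.47.0/26 (210.130.47.0 - 210.130.47.63) does not contain 210.130.46.39
  210.130.47.0/25 (210.130.47.0 - 210.130.47.127) does not contain 210.130.46.39
  210.130.38.0/24 (210.130.38.0 - 210.130.38.255) does not contain 210.130.46.39
  210.130.60.0/22 (210.130.60.0 - 210.130.63.255) does not contain 210.130.46.39
  210.130.56.0/21 (210.130.56.0 - 210.130.63.255) does not contain 210.130.46.39
Longest matching prefix is /20 -> interface ge-0/0/8.

ge-0/0/8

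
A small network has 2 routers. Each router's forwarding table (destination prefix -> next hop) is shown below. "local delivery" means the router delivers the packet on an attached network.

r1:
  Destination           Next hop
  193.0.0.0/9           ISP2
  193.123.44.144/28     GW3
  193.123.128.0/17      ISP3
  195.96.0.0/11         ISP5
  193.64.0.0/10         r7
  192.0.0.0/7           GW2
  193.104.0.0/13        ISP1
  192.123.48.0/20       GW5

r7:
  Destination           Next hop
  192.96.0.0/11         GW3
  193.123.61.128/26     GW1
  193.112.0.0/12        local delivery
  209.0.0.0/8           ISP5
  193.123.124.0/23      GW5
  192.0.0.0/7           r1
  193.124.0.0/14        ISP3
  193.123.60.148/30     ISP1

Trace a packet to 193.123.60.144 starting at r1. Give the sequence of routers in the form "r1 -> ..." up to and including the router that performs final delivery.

r1 -> r7

At r1: longest match for 193.123.60.144 is 193.64.0.0/10 -> r7
At r7: longest match for 193.123.60.144 is 193.112.0.0/12 -> local delivery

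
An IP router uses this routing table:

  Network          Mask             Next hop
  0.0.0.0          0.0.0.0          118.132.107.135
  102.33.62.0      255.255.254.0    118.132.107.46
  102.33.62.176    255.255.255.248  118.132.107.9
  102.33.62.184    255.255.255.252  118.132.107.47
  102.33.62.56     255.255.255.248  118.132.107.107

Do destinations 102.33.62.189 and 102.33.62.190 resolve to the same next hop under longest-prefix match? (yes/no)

yes

102.33.62.189: longest match 102.33.62.0/23 -> 118.132.107.46
102.33.62.190: longest match 102.33.62.0/23 -> 118.132.107.46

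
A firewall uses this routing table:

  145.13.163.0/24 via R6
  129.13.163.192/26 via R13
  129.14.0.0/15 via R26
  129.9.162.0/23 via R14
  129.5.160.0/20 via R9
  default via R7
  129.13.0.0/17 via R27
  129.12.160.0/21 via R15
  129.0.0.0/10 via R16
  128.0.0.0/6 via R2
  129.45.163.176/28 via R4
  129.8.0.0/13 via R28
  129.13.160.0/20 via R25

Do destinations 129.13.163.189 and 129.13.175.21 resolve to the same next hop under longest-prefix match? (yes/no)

yes

129.13.163.189: longest match 129.13.160.0/20 -> R25
129.13.175.21: longest match 129.13.160.0/20 -> R25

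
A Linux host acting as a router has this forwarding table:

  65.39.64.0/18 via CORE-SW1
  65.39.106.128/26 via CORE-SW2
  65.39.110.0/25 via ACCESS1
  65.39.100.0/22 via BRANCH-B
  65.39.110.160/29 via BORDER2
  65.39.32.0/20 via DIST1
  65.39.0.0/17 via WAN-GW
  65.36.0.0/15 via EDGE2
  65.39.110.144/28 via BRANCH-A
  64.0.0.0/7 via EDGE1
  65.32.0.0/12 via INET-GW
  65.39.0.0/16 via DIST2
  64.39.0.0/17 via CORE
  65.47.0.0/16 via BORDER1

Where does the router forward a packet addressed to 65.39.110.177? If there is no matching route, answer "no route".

Routes whose prefix contains 65.39.110.177:
  64.0.0.0/7 (64.0.0.0 - 65.255.255.255) -> EDGE1
  65.32.0.0/12 (65.32.0.0 - 65.47.255.255) -> INET-GW
  65.39.0.0/16 (65.39.0.0 - 65.39.255.255) -> DIST2
  65.39.0.0/17 (65.39.0.0 - 65.39.127.255) -> WAN-GW
  65.39.64.0/18 (65.39.64.0 - 65.39.127.255) -> CORE-SW1
More-specific entries that do NOT match:
  65.39.110.160/29 (65.39.110.160 - 65.39.110.167) does not contain 65.39.110.177
  65.39.110.144/28 (65.39.110.144 - 65.39.110.159) does not contain 65.39.110.177
  65.39.106.128/26 (65.39.106.128 - 65.39.106.191) does not contain 65.39.110.177
  65.39.110.0/25 (65.39.110.0 - 65.39.110.127) does not contain 65.39.110.177
  65.39.100.0/22 (65.39.100.0 - 65.39.103.255) does not contain 65.39.110.177
  65.39.32.0/20 (65.39.32.0 - 65.39.47.255) does not contain 65.39.110.177
Longest matching prefix is /18 -> next hop CORE-SW1.

CORE-SW1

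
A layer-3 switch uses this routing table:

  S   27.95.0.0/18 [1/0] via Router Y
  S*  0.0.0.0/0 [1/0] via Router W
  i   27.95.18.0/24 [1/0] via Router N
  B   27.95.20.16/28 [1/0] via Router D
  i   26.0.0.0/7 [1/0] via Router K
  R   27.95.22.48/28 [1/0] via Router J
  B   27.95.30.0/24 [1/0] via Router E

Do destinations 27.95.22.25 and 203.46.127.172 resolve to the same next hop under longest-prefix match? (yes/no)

no

27.95.22.25: longest match 27.95.0.0/18 -> Router Y
203.46.127.172: longest match 0.0.0.0/0 -> Router W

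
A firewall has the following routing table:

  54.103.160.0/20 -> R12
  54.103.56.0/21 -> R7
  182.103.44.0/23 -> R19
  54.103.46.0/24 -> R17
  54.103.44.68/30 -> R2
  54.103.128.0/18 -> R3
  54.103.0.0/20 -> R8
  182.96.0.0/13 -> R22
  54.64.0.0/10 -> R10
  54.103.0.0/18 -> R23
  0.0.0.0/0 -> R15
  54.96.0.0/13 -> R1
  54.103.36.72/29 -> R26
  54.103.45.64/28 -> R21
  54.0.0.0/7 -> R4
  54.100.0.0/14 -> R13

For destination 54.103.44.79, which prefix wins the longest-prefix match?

54.103.0.0/18

Entries matching 54.103.44.79:
  0.0.0.0/0 (default, matches everything)
  54.0.0.0/7 (54.0.0.0 - 55.255.255.255)
  54.64.0.0/10 (54.64.0.0 - 54.127.255.255)
  54.96.0.0/13 (54.96.0.0 - 54.103.255.255)
  54.100.0.0/14 (54.100.0.0 - 54.103.255.255)
  54.103.0.0/18 (54.103.0.0 - 54.103.63.255)
Most specific is 54.103.0.0/18.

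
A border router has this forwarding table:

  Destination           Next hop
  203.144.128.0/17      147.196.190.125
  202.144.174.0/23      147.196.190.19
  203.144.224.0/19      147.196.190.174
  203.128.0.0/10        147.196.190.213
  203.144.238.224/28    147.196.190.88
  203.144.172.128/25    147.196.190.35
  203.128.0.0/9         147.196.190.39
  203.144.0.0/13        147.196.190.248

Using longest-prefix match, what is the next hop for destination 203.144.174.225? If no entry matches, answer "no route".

147.196.190.125

Routes whose prefix contains 203.144.174.225:
  203.128.0.0/9 (203.128.0.0 - 203.255.255.255) -> 147.196.190.39
  203.128.0.0/10 (203.128.0.0 - 203.191.255.255) -> 147.196.190.213
  203.144.0.0/13 (203.144.0.0 - 203.151.255.255) -> 147.196.190.248
  203.144.128.0/17 (203.144.128.0 - 203.144.255.255) -> 147.196.190.125
More-specific entries that do NOT match:
  203.144.238.224/28 (203.144.238.224 - 203.144.238.239) does not contain 203.144.174.225
  203.144.172.128/25 (203.144.172.128 - 203.144.172.255) does not contain 203.144.174.225
  202.144.174.0/23 (202.144.174.0 - 202.144.175.255) does not contain 203.144.174.225
  203.144.224.0/19 (203.144.224.0 - 203.144.255.255) does not contain 203.144.174.225
Longest matching prefix is /17 -> next hop 147.196.190.125.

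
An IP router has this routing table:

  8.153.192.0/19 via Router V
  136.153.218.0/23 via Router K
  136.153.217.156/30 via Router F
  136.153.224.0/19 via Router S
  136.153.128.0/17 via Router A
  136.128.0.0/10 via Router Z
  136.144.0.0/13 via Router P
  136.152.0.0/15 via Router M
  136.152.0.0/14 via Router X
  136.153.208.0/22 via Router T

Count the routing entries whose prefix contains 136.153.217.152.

Prefixes containing 136.153.217.152:
  136.128.0.0/10 (136.128.0.0 - 136.191.255.255)
  136.152.0.0/14 (136.152.0.0 - 136.155.255.255)
  136.152.0.0/15 (136.152.0.0 - 136.153.255.255)
  136.153.128.0/17 (136.153.128.0 - 136.153.255.255)
Total matching entries: 4.

4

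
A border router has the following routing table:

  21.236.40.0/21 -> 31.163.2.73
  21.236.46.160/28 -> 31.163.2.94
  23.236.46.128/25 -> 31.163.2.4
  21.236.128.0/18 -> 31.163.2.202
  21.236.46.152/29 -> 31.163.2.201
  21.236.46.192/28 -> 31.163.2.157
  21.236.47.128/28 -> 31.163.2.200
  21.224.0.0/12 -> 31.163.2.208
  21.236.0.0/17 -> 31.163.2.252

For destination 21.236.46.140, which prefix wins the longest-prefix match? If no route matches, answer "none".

Entries matching 21.236.46.140:
  21.224.0.0/12 (21.224.0.0 - 21.239.255.255)
  21.236.0.0/17 (21.236.0.0 - 21.236.127.255)
  21.236.40.0/21 (21.236.40.0 - 21.236.47.255)
Most specific is 21.236.40.0/21.

21.236.40.0/21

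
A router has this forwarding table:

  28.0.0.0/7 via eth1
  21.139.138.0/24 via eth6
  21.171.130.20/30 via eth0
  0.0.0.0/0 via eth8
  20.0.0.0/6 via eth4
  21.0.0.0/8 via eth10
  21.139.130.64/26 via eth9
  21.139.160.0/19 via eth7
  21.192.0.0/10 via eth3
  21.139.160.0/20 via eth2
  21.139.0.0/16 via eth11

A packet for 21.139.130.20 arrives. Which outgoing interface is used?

eth11

Routes whose prefix contains 21.139.130.20:
  0.0.0.0/0 (default, matches everything) -> eth8
  20.0.0.0/6 (20.0.0.0 - 23.255.255.255) -> eth4
  21.0.0.0/8 (21.0.0.0 - 21.255.255.255) -> eth10
  21.139.0.0/16 (21.139.0.0 - 21.139.255.255) -> eth11
More-specific entries that do NOT match:
  21.171.130.20/30 (21.171.130.20 - 21.171.130.23) does not contain 21.139.130.20
  21.139.130.64/26 (21.139.130.64 - 21.139.130.127) does not contain 21.139.130.20
  21.139.138.0/24 (21.139.138.0 - 21.139.138.255) does not contain 21.139.130.20
  21.139.160.0/20 (21.139.160.0 - 21.139.175.255) does not contain 21.139.130.20
  21.139.160.0/19 (21.139.160.0 - 21.139.191.255) does not contain 21.139.130.20
Longest matching prefix is /16 -> interface eth11.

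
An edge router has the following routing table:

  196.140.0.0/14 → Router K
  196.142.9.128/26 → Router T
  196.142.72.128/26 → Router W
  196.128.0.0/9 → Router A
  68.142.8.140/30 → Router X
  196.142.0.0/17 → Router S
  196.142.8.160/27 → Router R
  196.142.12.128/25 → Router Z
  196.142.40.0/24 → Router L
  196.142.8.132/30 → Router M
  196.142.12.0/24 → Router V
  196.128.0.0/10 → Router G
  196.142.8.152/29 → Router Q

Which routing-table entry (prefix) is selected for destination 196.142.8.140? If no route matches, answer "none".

Entries matching 196.142.8.140:
  196.128.0.0/9 (196.128.0.0 - 196.255.255.255)
  196.128.0.0/10 (196.128.0.0 - 196.191.255.255)
  196.140.0.0/14 (196.140.0.0 - 196.143.255.255)
  196.142.0.0/17 (196.142.0.0 - 196.142.127.255)
Most specific is 196.142.0.0/17.

196.142.0.0/17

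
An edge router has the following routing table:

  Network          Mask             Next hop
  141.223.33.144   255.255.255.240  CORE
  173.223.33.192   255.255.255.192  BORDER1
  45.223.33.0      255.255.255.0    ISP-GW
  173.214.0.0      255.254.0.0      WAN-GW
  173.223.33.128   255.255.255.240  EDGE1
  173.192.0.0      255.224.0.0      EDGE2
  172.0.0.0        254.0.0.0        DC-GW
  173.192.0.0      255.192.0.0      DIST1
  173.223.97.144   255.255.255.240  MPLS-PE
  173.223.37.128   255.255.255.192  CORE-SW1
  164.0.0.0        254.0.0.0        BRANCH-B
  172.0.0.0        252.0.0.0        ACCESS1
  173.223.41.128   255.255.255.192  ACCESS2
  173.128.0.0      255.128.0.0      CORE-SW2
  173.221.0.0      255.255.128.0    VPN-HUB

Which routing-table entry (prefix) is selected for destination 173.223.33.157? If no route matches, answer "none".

Entries matching 173.223.33.157:
  172.0.0.0/6 (172.0.0.0 - 175.255.255.255)
  172.0.0.0/7 (172.0.0.0 - 173.255.255.255)
  173.128.0.0/9 (173.128.0.0 - 173.255.255.255)
  173.192.0.0/10 (173.192.0.0 - 173.255.255.255)
  173.192.0.0/11 (173.192.0.0 - 173.223.255.255)
Most specific is 173.192.0.0/11.

173.192.0.0/11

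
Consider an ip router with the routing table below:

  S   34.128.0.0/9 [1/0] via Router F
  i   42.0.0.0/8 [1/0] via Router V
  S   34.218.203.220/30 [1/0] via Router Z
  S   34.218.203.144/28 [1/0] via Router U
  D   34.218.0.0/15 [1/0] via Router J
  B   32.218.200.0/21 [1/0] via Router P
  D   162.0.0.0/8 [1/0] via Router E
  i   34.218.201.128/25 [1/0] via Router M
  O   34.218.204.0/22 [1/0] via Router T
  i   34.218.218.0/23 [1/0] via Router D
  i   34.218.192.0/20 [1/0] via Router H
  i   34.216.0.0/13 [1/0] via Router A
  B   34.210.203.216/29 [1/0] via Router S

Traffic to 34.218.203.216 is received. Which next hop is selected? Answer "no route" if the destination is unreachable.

Routes whose prefix contains 34.218.203.216:
  34.128.0.0/9 (34.128.0.0 - 34.255.255.255) -> Router F
  34.216.0.0/13 (34.216.0.0 - 34.223.255.255) -> Router A
  34.218.0.0/15 (34.218.0.0 - 34.219.255.255) -> Router J
  34.218.192.0/20 (34.218.192.0 - 34.218.207.255) -> Router H
More-specific entries that do NOT match:
  34.218.203.220/30 (34.218.203.220 - 34.218.203.223) does not contain 34.218.203.216
  34.210.203.216/29 (34.210.203.216 - 34.210.203.223) does not contain 34.218.203.216
  34.218.203.144/28 (34.218.203.144 - 34.218.203.159) does not contain 34.218.203.216
  34.218.201.128/25 (34.218.201.128 - 34.218.201.255) does not contain 34.218.203.216
  34.218.218.0/23 (34.218.218.0 - 34.218.219.255) does not contain 34.218.203.216
  34.218.204.0/22 (34.218.204.0 - 34.218.207.255) does not contain 34.218.203.216
  32.218.200.0/21 (32.218.200.0 - 32.218.207.255) does not contain 34.218.203.216
Longest matching prefix is /20 -> next hop Router H.

Router H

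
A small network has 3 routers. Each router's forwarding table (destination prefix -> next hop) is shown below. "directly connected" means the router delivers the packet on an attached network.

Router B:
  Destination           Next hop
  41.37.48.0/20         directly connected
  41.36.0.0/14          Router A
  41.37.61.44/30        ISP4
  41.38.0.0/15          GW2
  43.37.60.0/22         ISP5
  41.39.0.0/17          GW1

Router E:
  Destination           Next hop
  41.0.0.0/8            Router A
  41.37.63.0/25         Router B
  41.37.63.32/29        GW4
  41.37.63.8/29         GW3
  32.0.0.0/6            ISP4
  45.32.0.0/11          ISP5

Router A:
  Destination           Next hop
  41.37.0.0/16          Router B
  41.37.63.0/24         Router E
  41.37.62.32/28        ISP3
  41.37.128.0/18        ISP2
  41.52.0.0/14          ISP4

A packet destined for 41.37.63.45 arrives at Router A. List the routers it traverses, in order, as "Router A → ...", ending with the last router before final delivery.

At Router A: longest match for 41.37.63.45 is 41.37.63.0/24 -> Router E
At Router E: longest match for 41.37.63.45 is 41.37.63.0/25 -> Router B
At Router B: longest match for 41.37.63.45 is 41.37.48.0/20 -> directly connected

Router A → Router E → Router B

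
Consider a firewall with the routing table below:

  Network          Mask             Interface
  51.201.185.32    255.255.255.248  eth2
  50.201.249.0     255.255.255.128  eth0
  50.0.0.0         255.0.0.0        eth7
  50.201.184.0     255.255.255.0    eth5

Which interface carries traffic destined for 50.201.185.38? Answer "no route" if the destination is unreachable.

Routes whose prefix contains 50.201.185.38:
  50.0.0.0/8 (50.0.0.0 - 50.255.255.255) -> eth7
More-specific entries that do NOT match:
  51.201.185.32/29 (51.201.185.32 - 51.201.185.39) does not contain 50.201.185.38
  50.201.249.0/25 (50.201.249.0 - 50.201.249.127) does not contain 50.201.185.38
  50.201.184.0/24 (50.201.184.0 - 50.201.184.255) does not contain 50.201.185.38
Longest matching prefix is /8 -> interface eth7.

eth7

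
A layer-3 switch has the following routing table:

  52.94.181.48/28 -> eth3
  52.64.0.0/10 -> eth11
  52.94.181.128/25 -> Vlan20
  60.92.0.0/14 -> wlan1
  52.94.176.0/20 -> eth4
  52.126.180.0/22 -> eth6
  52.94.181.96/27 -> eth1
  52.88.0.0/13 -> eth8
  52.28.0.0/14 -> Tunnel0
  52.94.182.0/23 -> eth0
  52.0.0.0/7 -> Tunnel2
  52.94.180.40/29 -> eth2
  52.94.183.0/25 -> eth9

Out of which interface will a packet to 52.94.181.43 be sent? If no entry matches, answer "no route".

Routes whose prefix contains 52.94.181.43:
  52.0.0.0/7 (52.0.0.0 - 53.255.255.255) -> Tunnel2
  52.64.0.0/10 (52.64.0.0 - 52.127.255.255) -> eth11
  52.88.0.0/13 (52.88.0.0 - 52.95.255.255) -> eth8
  52.94.176.0/20 (52.94.176.0 - 52.94.191.255) -> eth4
More-specific entries that do NOT match:
  52.94.180.40/29 (52.94.180.40 - 52.94.180.47) does not contain 52.94.181.43
  52.94.181.48/28 (52.94.181.48 - 52.94.181.63) does not contain 52.94.181.43
  52.94.181.96/27 (52.94.181.96 - 52.94.181.127) does not contain 52.94.181.43
  52.94.181.128/25 (52.94.181.128 - 52.94.181.255) does not contain 52.94.181.43
  52.94.183.0/25 (52.94.183.0 - 52.94.183.127) does not contain 52.94.181.43
  52.94.182.0/23 (52.94.182.0 - 52.94.183.255) does not contain 52.94.181.43
  52.126.180.0/22 (52.126.180.0 - 52.126.183.255) does not contain 52.94.181.43
Longest matching prefix is /20 -> interface eth4.

eth4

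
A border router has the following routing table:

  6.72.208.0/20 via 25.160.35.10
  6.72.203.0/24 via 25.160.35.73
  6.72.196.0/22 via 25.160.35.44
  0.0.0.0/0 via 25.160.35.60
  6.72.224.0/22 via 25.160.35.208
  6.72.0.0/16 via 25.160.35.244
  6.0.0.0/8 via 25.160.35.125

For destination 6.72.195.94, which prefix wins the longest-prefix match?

6.72.0.0/16

Entries matching 6.72.195.94:
  0.0.0.0/0 (default, matches everything)
  6.0.0.0/8 (6.0.0.0 - 6.255.255.255)
  6.72.0.0/16 (6.72.0.0 - 6.72.255.255)
Most specific is 6.72.0.0/16.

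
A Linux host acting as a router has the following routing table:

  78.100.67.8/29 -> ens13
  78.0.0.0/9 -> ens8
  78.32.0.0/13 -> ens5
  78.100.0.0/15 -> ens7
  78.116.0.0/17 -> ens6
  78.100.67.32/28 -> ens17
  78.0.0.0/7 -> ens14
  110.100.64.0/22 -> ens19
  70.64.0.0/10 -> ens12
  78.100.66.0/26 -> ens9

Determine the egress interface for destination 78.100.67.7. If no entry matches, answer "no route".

Routes whose prefix contains 78.100.67.7:
  78.0.0.0/7 (78.0.0.0 - 79.255.255.255) -> ens14
  78.0.0.0/9 (78.0.0.0 - 78.127.255.255) -> ens8
  78.100.0.0/15 (78.100.0.0 - 78.101.255.255) -> ens7
More-specific entries that do NOT match:
  78.100.67.8/29 (78.100.67.8 - 78.100.67.15) does not contain 78.100.67.7
  78.100.67.32/28 (78.100.67.32 - 78.100.67.47) does not contain 78.100.67.7
  78.100.66.0/26 (78.100.66.0 - 78.100.66.63) does not contain 78.100.67.7
  110.100.64.0/22 (110.100.64.0 - 110.100.67.255) does not contain 78.100.67.7
  78.116.0.0/17 (78.116.0.0 - 78.116.127.255) does not contain 78.100.67.7
Longest matching prefix is /15 -> interface ens7.

ens7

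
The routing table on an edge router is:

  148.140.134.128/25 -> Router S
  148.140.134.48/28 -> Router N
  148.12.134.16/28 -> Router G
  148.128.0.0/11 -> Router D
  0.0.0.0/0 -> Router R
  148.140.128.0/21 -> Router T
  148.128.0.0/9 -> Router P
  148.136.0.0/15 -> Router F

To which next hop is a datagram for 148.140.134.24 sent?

Routes whose prefix contains 148.140.134.24:
  0.0.0.0/0 (default, matches everything) -> Router R
  148.128.0.0/9 (148.128.0.0 - 148.255.255.255) -> Router P
  148.128.0.0/11 (148.128.0.0 - 148.159.255.255) -> Router D
  148.140.128.0/21 (148.140.128.0 - 148.140.135.255) -> Router T
More-specific entries that do NOT match:
  148.140.134.48/28 (148.140.134.48 - 148.140.134.63) does not contain 148.140.134.24
  148.12.134.16/28 (148.12.134.16 - 148.12.134.31) does not contain 148.140.134.24
  148.140.134.128/25 (148.140.134.128 - 148.140.134.255) does not contain 148.140.134.24
Longest matching prefix is /21 -> next hop Router T.

Router T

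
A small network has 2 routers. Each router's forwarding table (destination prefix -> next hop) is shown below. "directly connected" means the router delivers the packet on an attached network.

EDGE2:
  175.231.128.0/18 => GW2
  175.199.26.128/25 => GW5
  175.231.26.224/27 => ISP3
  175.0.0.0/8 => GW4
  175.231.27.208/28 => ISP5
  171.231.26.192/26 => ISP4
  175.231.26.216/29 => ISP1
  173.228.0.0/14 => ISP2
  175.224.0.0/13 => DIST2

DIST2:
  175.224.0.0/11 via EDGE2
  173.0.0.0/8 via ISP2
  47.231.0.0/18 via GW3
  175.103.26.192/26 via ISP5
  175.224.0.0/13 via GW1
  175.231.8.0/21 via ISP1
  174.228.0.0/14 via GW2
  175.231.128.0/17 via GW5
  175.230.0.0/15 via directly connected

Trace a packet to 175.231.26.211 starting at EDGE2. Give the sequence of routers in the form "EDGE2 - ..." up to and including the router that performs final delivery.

EDGE2 - DIST2

At EDGE2: longest match for 175.231.26.211 is 175.224.0.0/13 -> DIST2
At DIST2: longest match for 175.231.26.211 is 175.230.0.0/15 -> directly connected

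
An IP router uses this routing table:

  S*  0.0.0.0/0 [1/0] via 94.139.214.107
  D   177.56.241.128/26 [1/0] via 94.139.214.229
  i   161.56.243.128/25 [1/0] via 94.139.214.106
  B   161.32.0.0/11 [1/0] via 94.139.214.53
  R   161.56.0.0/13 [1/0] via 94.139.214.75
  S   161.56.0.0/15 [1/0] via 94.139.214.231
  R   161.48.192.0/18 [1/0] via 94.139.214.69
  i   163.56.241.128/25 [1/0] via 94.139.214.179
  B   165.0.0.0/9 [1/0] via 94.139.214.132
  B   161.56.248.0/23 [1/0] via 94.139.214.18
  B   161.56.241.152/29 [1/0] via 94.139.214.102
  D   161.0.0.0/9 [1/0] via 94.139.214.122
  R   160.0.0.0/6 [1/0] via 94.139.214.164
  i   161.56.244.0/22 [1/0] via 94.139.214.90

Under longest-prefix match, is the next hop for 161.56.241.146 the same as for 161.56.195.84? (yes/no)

yes

161.56.241.146: longest match 161.56.0.0/15 -> 94.139.214.231
161.56.195.84: longest match 161.56.0.0/15 -> 94.139.214.231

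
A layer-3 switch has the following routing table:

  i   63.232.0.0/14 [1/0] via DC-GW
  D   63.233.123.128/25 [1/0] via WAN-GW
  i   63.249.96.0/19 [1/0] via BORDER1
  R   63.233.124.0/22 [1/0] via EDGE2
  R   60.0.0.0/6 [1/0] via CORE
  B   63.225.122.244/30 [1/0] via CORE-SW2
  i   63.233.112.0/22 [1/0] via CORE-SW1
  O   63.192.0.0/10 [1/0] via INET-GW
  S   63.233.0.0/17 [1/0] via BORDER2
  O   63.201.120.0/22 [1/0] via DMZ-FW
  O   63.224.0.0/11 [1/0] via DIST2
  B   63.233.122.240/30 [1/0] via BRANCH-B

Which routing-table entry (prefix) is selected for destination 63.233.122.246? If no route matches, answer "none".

Entries matching 63.233.122.246:
  60.0.0.0/6 (60.0.0.0 - 63.255.255.255)
  63.192.0.0/10 (63.192.0.0 - 63.255.255.255)
  63.224.0.0/11 (63.224.0.0 - 63.255.255.255)
  63.232.0.0/14 (63.232.0.0 - 63.235.255.255)
  63.233.0.0/17 (63.233.0.0 - 63.233.127.255)
Most specific is 63.233.0.0/17.

63.233.0.0/17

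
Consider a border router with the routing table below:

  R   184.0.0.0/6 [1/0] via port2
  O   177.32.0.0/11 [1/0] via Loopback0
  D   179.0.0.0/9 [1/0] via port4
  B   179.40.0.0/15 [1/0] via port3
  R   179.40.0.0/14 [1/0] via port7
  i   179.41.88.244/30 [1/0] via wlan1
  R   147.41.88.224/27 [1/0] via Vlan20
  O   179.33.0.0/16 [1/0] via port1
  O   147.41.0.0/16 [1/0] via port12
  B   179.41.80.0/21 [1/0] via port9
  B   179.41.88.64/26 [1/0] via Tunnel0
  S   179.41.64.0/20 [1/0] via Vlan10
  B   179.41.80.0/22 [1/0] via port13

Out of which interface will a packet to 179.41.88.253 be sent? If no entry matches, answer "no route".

Routes whose prefix contains 179.41.88.253:
  179.0.0.0/9 (179.0.0.0 - 179.127.255.255) -> port4
  179.40.0.0/14 (179.40.0.0 - 179.43.255.255) -> port7
  179.40.0.0/15 (179.40.0.0 - 179.41.255.255) -> port3
More-specific entries that do NOT match:
  179.41.88.244/30 (179.41.88.244 - 179.41.88.247) does not contain 179.41.88.253
  147.41.88.224/27 (147.41.88.224 - 147.41.88.255) does not contain 179.41.88.253
  179.41.88.64/26 (179.41.88.64 - 179.41.88.127) does not contain 179.41.88.253
  179.41.80.0/22 (179.41.80.0 - 179.41.83.255) does not contain 179.41.88.253
  179.41.80.0/21 (179.41.80.0 - 179.41.87.255) does not contain 179.41.88.253
  179.41.64.0/20 (179.41.64.0 - 179.41.79.255) does not contain 179.41.88.253
  179.33.0.0/16 (179.33.0.0 - 179.33.255.255) does not contain 179.41.88.253
  147.41.0.0/16 (147.41.0.0 - 147.41.255.255) does not contain 179.41.88.253
Longest matching prefix is /15 -> interface port3.

port3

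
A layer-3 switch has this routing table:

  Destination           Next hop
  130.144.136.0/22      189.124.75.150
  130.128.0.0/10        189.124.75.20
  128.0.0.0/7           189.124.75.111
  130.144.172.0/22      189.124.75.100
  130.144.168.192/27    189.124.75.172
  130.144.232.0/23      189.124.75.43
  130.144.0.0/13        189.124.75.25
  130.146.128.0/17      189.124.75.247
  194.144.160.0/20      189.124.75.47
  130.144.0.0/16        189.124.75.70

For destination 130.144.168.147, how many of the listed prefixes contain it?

Prefixes containing 130.144.168.147:
  130.128.0.0/10 (130.128.0.0 - 130.191.255.255)
  130.144.0.0/13 (130.144.0.0 - 130.151.255.255)
  130.144.0.0/16 (130.144.0.0 - 130.144.255.255)
Total matching entries: 3.

3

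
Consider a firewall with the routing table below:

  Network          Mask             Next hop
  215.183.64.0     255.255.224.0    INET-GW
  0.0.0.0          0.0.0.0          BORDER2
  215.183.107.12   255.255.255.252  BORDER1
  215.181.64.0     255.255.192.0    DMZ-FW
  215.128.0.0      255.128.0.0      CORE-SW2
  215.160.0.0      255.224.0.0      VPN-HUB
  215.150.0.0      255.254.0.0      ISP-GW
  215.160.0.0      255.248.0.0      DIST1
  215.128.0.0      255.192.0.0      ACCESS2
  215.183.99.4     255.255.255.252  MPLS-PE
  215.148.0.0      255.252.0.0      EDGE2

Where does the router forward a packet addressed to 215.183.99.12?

Routes whose prefix contains 215.183.99.12:
  0.0.0.0/0 (default, matches everything) -> BORDER2
  215.128.0.0/9 (215.128.0.0 - 215.255.255.255) -> CORE-SW2
  215.128.0.0/10 (215.128.0.0 - 215.191.255.255) -> ACCESS2
  215.160.0.0/11 (215.160.0.0 - 215.191.255.255) -> VPN-HUB
More-specific entries that do NOT match:
  215.183.107.12/30 (215.183.107.12 - 215.183.107.15) does not contain 215.183.99.12
  215.183.99.4/30 (215.183.99.4 - 215.183.99.7) does not contain 215.183.99.12
  215.183.64.0/19 (215.183.64.0 - 215.183.95.255) does not contain 215.183.99.12
  215.181.64.0/18 (215.181.64.0 - 215.181.127.255) does not contain 215.183.99.12
  215.150.0.0/15 (215.150.0.0 - 215.151.255.255) does not contain 215.183.99.12
  215.148.0.0/14 (215.148.0.0 - 215.151.255.255) does not contain 215.183.99.12
  215.160.0.0/13 (215.160.0.0 - 215.167.255.255) does not contain 215.183.99.12
Longest matching prefix is /11 -> next hop VPN-HUB.

VPN-HUB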